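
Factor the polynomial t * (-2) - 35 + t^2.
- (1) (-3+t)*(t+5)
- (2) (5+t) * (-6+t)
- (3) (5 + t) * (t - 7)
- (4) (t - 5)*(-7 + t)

We need to factor t * (-2) - 35 + t^2.
The factored form is (5 + t) * (t - 7).
3) (5 + t) * (t - 7)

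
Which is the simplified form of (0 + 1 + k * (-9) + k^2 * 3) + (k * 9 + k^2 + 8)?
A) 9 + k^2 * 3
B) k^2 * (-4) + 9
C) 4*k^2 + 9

Adding the polynomials and combining like terms:
(0 + 1 + k*(-9) + k^2*3) + (k*9 + k^2 + 8)
= 4*k^2 + 9
C) 4*k^2 + 9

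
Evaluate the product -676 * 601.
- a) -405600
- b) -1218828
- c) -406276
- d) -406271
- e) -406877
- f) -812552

-676 * 601 = -406276
c) -406276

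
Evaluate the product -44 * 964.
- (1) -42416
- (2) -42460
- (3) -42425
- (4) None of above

-44 * 964 = -42416
1) -42416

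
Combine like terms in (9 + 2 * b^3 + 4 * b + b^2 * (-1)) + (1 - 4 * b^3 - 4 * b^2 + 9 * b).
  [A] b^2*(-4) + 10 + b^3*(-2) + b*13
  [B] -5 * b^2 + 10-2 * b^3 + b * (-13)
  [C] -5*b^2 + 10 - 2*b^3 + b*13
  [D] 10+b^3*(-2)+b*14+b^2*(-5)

Adding the polynomials and combining like terms:
(9 + 2*b^3 + 4*b + b^2*(-1)) + (1 - 4*b^3 - 4*b^2 + 9*b)
= -5*b^2 + 10 - 2*b^3 + b*13
C) -5*b^2 + 10 - 2*b^3 + b*13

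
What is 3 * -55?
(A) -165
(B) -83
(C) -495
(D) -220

3 * -55 = -165
A) -165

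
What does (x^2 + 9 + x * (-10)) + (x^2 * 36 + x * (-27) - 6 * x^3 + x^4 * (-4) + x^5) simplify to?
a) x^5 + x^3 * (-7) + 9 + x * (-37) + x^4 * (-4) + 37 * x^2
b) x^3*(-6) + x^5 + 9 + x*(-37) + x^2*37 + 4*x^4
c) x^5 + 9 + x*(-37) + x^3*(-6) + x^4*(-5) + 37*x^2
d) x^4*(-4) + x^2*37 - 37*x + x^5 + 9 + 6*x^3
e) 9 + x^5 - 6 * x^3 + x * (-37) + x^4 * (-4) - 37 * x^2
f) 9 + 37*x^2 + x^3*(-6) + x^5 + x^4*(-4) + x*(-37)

Adding the polynomials and combining like terms:
(x^2 + 9 + x*(-10)) + (x^2*36 + x*(-27) - 6*x^3 + x^4*(-4) + x^5)
= 9 + 37*x^2 + x^3*(-6) + x^5 + x^4*(-4) + x*(-37)
f) 9 + 37*x^2 + x^3*(-6) + x^5 + x^4*(-4) + x*(-37)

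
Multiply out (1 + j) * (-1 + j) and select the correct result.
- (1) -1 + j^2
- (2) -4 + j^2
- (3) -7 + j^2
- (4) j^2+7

Expanding (1 + j) * (-1 + j):
= -1 + j^2
1) -1 + j^2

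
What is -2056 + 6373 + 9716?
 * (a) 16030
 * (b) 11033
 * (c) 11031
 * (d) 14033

First: -2056 + 6373 = 4317
Then: 4317 + 9716 = 14033
d) 14033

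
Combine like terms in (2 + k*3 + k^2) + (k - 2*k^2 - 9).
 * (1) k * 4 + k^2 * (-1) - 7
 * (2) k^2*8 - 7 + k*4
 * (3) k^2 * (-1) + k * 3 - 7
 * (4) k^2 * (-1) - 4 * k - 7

Adding the polynomials and combining like terms:
(2 + k*3 + k^2) + (k - 2*k^2 - 9)
= k * 4 + k^2 * (-1) - 7
1) k * 4 + k^2 * (-1) - 7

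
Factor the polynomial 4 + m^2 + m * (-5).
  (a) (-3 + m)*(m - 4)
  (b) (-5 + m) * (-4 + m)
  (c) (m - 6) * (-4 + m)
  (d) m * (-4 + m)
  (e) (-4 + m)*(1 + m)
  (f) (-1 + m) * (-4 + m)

We need to factor 4 + m^2 + m * (-5).
The factored form is (-1 + m) * (-4 + m).
f) (-1 + m) * (-4 + m)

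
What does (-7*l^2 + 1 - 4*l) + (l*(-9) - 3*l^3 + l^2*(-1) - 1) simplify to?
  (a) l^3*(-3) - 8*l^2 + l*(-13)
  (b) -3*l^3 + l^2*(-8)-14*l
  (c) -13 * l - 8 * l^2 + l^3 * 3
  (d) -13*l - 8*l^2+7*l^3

Adding the polynomials and combining like terms:
(-7*l^2 + 1 - 4*l) + (l*(-9) - 3*l^3 + l^2*(-1) - 1)
= l^3*(-3) - 8*l^2 + l*(-13)
a) l^3*(-3) - 8*l^2 + l*(-13)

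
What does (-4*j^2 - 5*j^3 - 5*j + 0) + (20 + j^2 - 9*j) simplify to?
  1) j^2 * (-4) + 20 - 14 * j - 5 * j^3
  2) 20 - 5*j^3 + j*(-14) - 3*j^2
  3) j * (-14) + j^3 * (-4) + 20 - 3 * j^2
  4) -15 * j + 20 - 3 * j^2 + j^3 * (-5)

Adding the polynomials and combining like terms:
(-4*j^2 - 5*j^3 - 5*j + 0) + (20 + j^2 - 9*j)
= 20 - 5*j^3 + j*(-14) - 3*j^2
2) 20 - 5*j^3 + j*(-14) - 3*j^2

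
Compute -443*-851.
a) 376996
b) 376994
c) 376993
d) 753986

-443 * -851 = 376993
c) 376993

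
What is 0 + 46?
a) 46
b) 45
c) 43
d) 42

0 + 46 = 46
a) 46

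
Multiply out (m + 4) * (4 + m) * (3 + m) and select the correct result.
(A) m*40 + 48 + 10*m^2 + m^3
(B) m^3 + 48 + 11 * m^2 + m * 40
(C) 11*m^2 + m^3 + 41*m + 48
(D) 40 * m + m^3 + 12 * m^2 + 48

Expanding (m + 4) * (4 + m) * (3 + m):
= m^3 + 48 + 11 * m^2 + m * 40
B) m^3 + 48 + 11 * m^2 + m * 40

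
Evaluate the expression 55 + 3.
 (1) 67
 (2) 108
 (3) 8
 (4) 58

55 + 3 = 58
4) 58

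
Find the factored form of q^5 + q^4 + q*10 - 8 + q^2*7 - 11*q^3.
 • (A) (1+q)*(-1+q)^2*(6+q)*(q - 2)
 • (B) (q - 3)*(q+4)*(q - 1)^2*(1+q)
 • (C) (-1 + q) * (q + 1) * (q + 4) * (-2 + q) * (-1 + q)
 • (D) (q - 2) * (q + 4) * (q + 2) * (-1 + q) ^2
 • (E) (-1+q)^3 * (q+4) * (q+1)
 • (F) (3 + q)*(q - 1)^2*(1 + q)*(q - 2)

We need to factor q^5 + q^4 + q*10 - 8 + q^2*7 - 11*q^3.
The factored form is (-1 + q) * (q + 1) * (q + 4) * (-2 + q) * (-1 + q).
C) (-1 + q) * (q + 1) * (q + 4) * (-2 + q) * (-1 + q)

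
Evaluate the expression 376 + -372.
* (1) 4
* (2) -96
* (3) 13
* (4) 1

376 + -372 = 4
1) 4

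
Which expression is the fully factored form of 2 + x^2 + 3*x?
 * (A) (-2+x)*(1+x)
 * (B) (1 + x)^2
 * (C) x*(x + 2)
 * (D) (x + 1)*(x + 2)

We need to factor 2 + x^2 + 3*x.
The factored form is (x + 1)*(x + 2).
D) (x + 1)*(x + 2)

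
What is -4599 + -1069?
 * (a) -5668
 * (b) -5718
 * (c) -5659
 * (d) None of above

-4599 + -1069 = -5668
a) -5668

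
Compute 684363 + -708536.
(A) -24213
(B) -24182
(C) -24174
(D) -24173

684363 + -708536 = -24173
D) -24173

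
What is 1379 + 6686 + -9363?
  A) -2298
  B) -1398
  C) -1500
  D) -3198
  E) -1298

First: 1379 + 6686 = 8065
Then: 8065 + -9363 = -1298
E) -1298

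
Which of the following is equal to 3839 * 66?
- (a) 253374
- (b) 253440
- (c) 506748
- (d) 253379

3839 * 66 = 253374
a) 253374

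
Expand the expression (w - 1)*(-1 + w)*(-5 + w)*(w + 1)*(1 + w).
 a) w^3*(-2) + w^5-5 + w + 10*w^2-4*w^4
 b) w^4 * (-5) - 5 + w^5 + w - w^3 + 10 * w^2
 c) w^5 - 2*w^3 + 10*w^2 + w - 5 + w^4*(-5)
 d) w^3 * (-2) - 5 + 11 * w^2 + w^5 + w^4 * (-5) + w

Expanding (w - 1)*(-1 + w)*(-5 + w)*(w + 1)*(1 + w):
= w^5 - 2*w^3 + 10*w^2 + w - 5 + w^4*(-5)
c) w^5 - 2*w^3 + 10*w^2 + w - 5 + w^4*(-5)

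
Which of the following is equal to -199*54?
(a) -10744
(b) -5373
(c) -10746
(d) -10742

-199 * 54 = -10746
c) -10746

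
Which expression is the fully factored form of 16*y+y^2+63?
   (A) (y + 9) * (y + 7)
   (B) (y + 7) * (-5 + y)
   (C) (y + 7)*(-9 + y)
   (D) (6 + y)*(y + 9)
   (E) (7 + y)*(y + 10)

We need to factor 16*y+y^2+63.
The factored form is (y + 9) * (y + 7).
A) (y + 9) * (y + 7)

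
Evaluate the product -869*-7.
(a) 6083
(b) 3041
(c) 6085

-869 * -7 = 6083
a) 6083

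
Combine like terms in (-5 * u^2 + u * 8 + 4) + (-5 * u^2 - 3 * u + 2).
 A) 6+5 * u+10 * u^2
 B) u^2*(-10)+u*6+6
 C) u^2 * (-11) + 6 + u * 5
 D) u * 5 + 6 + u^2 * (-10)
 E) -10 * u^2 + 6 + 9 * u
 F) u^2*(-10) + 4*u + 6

Adding the polynomials and combining like terms:
(-5*u^2 + u*8 + 4) + (-5*u^2 - 3*u + 2)
= u * 5 + 6 + u^2 * (-10)
D) u * 5 + 6 + u^2 * (-10)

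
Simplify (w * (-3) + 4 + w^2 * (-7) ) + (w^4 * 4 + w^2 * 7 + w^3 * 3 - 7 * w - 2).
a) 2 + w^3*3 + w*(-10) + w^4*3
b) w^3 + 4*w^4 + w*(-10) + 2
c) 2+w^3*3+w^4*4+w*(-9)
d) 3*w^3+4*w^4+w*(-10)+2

Adding the polynomials and combining like terms:
(w*(-3) + 4 + w^2*(-7)) + (w^4*4 + w^2*7 + w^3*3 - 7*w - 2)
= 3*w^3+4*w^4+w*(-10)+2
d) 3*w^3+4*w^4+w*(-10)+2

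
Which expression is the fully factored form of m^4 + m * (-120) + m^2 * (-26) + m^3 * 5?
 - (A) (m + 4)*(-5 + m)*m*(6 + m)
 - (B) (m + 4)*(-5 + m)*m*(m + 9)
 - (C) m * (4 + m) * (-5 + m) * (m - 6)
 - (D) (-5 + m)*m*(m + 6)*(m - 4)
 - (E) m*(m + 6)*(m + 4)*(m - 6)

We need to factor m^4 + m * (-120) + m^2 * (-26) + m^3 * 5.
The factored form is (m + 4)*(-5 + m)*m*(6 + m).
A) (m + 4)*(-5 + m)*m*(6 + m)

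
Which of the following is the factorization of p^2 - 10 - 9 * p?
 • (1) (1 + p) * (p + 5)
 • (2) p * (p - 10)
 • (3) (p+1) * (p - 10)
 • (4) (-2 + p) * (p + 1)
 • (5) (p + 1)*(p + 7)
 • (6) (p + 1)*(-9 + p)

We need to factor p^2 - 10 - 9 * p.
The factored form is (p+1) * (p - 10).
3) (p+1) * (p - 10)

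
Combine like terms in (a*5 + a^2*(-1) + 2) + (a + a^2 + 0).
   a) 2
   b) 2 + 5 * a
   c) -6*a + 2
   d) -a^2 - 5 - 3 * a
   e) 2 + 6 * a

Adding the polynomials and combining like terms:
(a*5 + a^2*(-1) + 2) + (a + a^2 + 0)
= 2 + 6 * a
e) 2 + 6 * a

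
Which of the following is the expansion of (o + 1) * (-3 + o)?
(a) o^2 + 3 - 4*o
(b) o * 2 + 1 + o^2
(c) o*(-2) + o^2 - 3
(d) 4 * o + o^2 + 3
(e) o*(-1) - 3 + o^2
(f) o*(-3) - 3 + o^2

Expanding (o + 1) * (-3 + o):
= o*(-2) + o^2 - 3
c) o*(-2) + o^2 - 3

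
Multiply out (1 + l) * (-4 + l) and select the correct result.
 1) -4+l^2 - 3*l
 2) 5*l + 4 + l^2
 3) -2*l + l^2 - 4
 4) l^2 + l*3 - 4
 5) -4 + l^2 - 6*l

Expanding (1 + l) * (-4 + l):
= -4+l^2 - 3*l
1) -4+l^2 - 3*l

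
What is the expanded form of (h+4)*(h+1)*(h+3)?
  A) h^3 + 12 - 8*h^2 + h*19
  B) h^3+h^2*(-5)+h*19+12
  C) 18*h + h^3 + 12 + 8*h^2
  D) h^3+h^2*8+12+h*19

Expanding (h+4)*(h+1)*(h+3):
= h^3+h^2*8+12+h*19
D) h^3+h^2*8+12+h*19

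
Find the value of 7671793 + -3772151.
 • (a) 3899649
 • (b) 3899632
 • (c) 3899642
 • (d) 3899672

7671793 + -3772151 = 3899642
c) 3899642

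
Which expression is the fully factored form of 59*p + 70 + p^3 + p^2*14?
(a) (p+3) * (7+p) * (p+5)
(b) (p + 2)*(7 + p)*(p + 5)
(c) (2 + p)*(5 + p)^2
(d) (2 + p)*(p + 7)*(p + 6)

We need to factor 59*p + 70 + p^3 + p^2*14.
The factored form is (p + 2)*(7 + p)*(p + 5).
b) (p + 2)*(7 + p)*(p + 5)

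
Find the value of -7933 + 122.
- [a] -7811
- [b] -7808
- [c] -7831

-7933 + 122 = -7811
a) -7811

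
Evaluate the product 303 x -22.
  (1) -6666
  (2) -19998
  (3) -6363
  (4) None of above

303 * -22 = -6666
1) -6666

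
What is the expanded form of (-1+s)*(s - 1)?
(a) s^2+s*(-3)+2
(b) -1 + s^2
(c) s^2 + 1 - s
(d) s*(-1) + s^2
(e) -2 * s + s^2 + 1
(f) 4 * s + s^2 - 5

Expanding (-1+s)*(s - 1):
= -2 * s + s^2 + 1
e) -2 * s + s^2 + 1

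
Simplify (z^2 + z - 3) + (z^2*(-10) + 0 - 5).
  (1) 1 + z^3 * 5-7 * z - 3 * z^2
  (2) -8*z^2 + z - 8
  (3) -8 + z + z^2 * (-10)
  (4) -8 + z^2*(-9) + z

Adding the polynomials and combining like terms:
(z^2 + z - 3) + (z^2*(-10) + 0 - 5)
= -8 + z^2*(-9) + z
4) -8 + z^2*(-9) + z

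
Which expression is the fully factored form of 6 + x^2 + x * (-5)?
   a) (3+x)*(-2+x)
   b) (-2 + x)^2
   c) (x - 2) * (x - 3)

We need to factor 6 + x^2 + x * (-5).
The factored form is (x - 2) * (x - 3).
c) (x - 2) * (x - 3)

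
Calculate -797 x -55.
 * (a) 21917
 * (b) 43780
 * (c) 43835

-797 * -55 = 43835
c) 43835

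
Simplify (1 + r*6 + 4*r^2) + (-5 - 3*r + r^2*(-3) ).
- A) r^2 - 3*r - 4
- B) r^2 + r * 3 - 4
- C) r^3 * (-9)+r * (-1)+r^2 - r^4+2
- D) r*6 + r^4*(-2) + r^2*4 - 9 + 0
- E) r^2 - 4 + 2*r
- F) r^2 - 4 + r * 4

Adding the polynomials and combining like terms:
(1 + r*6 + 4*r^2) + (-5 - 3*r + r^2*(-3))
= r^2 + r * 3 - 4
B) r^2 + r * 3 - 4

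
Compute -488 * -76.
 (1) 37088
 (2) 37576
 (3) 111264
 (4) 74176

-488 * -76 = 37088
1) 37088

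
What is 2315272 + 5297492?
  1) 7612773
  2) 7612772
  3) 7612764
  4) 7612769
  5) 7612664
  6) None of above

2315272 + 5297492 = 7612764
3) 7612764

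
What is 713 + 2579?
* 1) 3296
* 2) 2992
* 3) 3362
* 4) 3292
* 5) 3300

713 + 2579 = 3292
4) 3292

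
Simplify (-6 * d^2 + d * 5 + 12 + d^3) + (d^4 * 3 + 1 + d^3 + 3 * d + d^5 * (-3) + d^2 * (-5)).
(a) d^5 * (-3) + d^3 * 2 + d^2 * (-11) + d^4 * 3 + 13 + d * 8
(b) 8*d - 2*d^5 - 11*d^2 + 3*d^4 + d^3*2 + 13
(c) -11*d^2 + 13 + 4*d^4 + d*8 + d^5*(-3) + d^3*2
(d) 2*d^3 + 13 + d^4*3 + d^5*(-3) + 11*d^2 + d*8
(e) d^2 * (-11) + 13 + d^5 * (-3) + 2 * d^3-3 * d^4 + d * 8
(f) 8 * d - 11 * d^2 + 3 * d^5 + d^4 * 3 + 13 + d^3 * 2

Adding the polynomials and combining like terms:
(-6*d^2 + d*5 + 12 + d^3) + (d^4*3 + 1 + d^3 + 3*d + d^5*(-3) + d^2*(-5))
= d^5 * (-3) + d^3 * 2 + d^2 * (-11) + d^4 * 3 + 13 + d * 8
a) d^5 * (-3) + d^3 * 2 + d^2 * (-11) + d^4 * 3 + 13 + d * 8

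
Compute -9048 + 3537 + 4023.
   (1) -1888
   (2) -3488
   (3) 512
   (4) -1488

First: -9048 + 3537 = -5511
Then: -5511 + 4023 = -1488
4) -1488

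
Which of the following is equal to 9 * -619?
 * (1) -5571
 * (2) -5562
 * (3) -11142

9 * -619 = -5571
1) -5571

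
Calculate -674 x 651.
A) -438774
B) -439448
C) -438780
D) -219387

-674 * 651 = -438774
A) -438774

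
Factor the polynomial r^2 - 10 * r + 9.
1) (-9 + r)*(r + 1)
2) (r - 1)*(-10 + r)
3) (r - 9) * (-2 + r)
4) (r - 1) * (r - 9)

We need to factor r^2 - 10 * r + 9.
The factored form is (r - 1) * (r - 9).
4) (r - 1) * (r - 9)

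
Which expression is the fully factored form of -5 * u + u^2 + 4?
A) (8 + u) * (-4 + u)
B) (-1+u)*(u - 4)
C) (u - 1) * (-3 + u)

We need to factor -5 * u + u^2 + 4.
The factored form is (-1+u)*(u - 4).
B) (-1+u)*(u - 4)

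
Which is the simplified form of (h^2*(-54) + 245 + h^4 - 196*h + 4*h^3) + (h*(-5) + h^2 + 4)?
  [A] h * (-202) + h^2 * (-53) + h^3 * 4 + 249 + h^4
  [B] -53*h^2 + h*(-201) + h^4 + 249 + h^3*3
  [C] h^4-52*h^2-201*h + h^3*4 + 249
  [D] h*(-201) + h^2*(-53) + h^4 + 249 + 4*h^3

Adding the polynomials and combining like terms:
(h^2*(-54) + 245 + h^4 - 196*h + 4*h^3) + (h*(-5) + h^2 + 4)
= h*(-201) + h^2*(-53) + h^4 + 249 + 4*h^3
D) h*(-201) + h^2*(-53) + h^4 + 249 + 4*h^3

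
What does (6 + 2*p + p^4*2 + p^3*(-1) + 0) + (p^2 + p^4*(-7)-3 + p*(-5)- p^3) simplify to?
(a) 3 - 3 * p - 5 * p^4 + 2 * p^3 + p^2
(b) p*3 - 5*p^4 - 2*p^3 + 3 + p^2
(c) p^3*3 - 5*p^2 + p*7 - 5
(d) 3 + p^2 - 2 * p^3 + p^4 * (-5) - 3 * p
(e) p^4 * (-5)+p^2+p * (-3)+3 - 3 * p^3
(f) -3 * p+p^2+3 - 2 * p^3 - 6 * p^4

Adding the polynomials and combining like terms:
(6 + 2*p + p^4*2 + p^3*(-1) + 0) + (p^2 + p^4*(-7) - 3 + p*(-5) - p^3)
= 3 + p^2 - 2 * p^3 + p^4 * (-5) - 3 * p
d) 3 + p^2 - 2 * p^3 + p^4 * (-5) - 3 * p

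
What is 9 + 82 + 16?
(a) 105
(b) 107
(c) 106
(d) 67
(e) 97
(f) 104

First: 9 + 82 = 91
Then: 91 + 16 = 107
b) 107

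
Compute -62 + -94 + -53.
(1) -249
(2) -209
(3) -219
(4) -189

First: -62 + -94 = -156
Then: -156 + -53 = -209
2) -209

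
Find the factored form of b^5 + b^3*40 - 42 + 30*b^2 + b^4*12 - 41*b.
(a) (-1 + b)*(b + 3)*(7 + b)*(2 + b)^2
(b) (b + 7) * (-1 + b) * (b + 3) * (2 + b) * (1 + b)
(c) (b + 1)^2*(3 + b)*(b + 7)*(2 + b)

We need to factor b^5 + b^3*40 - 42 + 30*b^2 + b^4*12 - 41*b.
The factored form is (b + 7) * (-1 + b) * (b + 3) * (2 + b) * (1 + b).
b) (b + 7) * (-1 + b) * (b + 3) * (2 + b) * (1 + b)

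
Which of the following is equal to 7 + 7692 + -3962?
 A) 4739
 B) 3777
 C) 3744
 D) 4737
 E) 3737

First: 7 + 7692 = 7699
Then: 7699 + -3962 = 3737
E) 3737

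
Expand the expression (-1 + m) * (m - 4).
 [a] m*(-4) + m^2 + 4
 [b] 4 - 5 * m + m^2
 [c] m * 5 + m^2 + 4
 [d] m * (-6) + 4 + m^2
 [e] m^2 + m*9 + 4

Expanding (-1 + m) * (m - 4):
= 4 - 5 * m + m^2
b) 4 - 5 * m + m^2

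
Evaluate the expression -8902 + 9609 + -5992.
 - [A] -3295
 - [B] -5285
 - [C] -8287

First: -8902 + 9609 = 707
Then: 707 + -5992 = -5285
B) -5285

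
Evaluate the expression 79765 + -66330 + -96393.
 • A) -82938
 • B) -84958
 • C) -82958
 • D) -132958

First: 79765 + -66330 = 13435
Then: 13435 + -96393 = -82958
C) -82958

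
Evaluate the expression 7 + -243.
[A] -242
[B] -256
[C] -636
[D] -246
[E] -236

7 + -243 = -236
E) -236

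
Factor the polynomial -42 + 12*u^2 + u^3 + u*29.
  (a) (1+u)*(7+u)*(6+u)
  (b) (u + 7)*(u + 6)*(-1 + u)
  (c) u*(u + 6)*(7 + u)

We need to factor -42 + 12*u^2 + u^3 + u*29.
The factored form is (u + 7)*(u + 6)*(-1 + u).
b) (u + 7)*(u + 6)*(-1 + u)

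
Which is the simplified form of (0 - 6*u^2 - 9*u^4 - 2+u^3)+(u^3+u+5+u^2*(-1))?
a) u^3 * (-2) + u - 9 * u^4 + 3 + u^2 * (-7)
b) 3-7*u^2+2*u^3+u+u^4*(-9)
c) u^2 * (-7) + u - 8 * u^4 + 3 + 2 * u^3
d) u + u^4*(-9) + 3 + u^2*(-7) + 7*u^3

Adding the polynomials and combining like terms:
(0 - 6*u^2 - 9*u^4 - 2 + u^3) + (u^3 + u + 5 + u^2*(-1))
= 3-7*u^2+2*u^3+u+u^4*(-9)
b) 3-7*u^2+2*u^3+u+u^4*(-9)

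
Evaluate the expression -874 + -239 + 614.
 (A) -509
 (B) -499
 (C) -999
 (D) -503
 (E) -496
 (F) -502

First: -874 + -239 = -1113
Then: -1113 + 614 = -499
B) -499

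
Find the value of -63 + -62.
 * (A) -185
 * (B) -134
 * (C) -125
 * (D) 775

-63 + -62 = -125
C) -125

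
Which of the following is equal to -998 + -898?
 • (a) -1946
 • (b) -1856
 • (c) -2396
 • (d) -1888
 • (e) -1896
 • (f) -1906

-998 + -898 = -1896
e) -1896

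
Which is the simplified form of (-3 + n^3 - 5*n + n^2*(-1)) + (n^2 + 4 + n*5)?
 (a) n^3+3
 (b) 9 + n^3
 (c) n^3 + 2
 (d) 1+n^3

Adding the polynomials and combining like terms:
(-3 + n^3 - 5*n + n^2*(-1)) + (n^2 + 4 + n*5)
= 1+n^3
d) 1+n^3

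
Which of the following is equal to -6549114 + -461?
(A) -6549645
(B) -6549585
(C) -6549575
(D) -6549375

-6549114 + -461 = -6549575
C) -6549575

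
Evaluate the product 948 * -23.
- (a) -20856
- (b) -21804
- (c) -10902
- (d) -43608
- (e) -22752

948 * -23 = -21804
b) -21804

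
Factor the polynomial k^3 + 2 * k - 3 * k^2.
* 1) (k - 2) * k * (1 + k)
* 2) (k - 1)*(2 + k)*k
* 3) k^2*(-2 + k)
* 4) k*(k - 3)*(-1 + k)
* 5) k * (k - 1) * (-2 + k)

We need to factor k^3 + 2 * k - 3 * k^2.
The factored form is k * (k - 1) * (-2 + k).
5) k * (k - 1) * (-2 + k)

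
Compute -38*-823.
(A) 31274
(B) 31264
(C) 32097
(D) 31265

-38 * -823 = 31274
A) 31274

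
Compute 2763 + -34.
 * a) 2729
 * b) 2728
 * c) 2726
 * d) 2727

2763 + -34 = 2729
a) 2729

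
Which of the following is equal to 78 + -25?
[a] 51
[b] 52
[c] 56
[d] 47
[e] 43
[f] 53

78 + -25 = 53
f) 53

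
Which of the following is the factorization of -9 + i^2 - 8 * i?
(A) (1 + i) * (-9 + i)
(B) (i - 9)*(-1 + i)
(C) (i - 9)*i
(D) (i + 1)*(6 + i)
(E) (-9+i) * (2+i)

We need to factor -9 + i^2 - 8 * i.
The factored form is (1 + i) * (-9 + i).
A) (1 + i) * (-9 + i)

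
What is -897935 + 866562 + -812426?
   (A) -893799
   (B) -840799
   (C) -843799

First: -897935 + 866562 = -31373
Then: -31373 + -812426 = -843799
C) -843799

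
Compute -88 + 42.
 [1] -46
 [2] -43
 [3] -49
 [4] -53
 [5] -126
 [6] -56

-88 + 42 = -46
1) -46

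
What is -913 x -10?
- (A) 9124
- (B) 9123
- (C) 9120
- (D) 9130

-913 * -10 = 9130
D) 9130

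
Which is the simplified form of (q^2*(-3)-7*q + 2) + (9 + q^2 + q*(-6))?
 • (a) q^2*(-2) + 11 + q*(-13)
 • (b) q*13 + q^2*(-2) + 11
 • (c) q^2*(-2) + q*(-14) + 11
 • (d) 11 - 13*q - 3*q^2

Adding the polynomials and combining like terms:
(q^2*(-3) - 7*q + 2) + (9 + q^2 + q*(-6))
= q^2*(-2) + 11 + q*(-13)
a) q^2*(-2) + 11 + q*(-13)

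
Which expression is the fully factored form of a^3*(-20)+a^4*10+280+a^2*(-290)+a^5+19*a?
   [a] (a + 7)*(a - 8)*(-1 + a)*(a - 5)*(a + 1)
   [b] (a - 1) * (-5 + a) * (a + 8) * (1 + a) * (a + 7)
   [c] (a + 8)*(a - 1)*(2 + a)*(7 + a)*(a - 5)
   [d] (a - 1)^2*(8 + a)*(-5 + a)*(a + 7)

We need to factor a^3*(-20)+a^4*10+280+a^2*(-290)+a^5+19*a.
The factored form is (a - 1) * (-5 + a) * (a + 8) * (1 + a) * (a + 7).
b) (a - 1) * (-5 + a) * (a + 8) * (1 + a) * (a + 7)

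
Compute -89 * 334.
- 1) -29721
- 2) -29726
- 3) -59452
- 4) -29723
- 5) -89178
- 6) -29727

-89 * 334 = -29726
2) -29726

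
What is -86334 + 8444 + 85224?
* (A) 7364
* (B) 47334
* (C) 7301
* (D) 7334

First: -86334 + 8444 = -77890
Then: -77890 + 85224 = 7334
D) 7334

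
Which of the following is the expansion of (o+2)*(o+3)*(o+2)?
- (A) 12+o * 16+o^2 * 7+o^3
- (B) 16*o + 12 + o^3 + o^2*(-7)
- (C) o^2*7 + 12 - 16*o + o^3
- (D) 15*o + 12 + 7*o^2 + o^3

Expanding (o+2)*(o+3)*(o+2):
= 12+o * 16+o^2 * 7+o^3
A) 12+o * 16+o^2 * 7+o^3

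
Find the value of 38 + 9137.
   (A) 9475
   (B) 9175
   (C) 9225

38 + 9137 = 9175
B) 9175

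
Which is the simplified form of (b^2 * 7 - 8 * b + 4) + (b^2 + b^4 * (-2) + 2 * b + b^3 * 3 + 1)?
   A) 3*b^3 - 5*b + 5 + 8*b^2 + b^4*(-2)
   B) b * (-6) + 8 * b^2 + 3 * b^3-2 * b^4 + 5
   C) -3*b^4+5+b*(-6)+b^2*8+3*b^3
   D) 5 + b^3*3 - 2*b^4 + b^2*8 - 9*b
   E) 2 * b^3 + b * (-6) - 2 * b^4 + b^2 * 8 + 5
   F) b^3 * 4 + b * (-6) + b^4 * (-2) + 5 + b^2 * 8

Adding the polynomials and combining like terms:
(b^2*7 - 8*b + 4) + (b^2 + b^4*(-2) + 2*b + b^3*3 + 1)
= b * (-6) + 8 * b^2 + 3 * b^3-2 * b^4 + 5
B) b * (-6) + 8 * b^2 + 3 * b^3-2 * b^4 + 5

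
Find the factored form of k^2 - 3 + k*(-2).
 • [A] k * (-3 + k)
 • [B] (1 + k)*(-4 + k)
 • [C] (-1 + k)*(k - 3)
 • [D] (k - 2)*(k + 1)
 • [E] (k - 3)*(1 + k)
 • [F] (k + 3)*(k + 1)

We need to factor k^2 - 3 + k*(-2).
The factored form is (k - 3)*(1 + k).
E) (k - 3)*(1 + k)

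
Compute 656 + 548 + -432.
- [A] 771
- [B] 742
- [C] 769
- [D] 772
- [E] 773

First: 656 + 548 = 1204
Then: 1204 + -432 = 772
D) 772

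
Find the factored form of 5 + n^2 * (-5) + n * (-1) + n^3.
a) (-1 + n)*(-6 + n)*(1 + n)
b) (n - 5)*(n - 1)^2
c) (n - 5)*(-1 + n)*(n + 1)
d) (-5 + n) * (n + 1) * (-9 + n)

We need to factor 5 + n^2 * (-5) + n * (-1) + n^3.
The factored form is (n - 5)*(-1 + n)*(n + 1).
c) (n - 5)*(-1 + n)*(n + 1)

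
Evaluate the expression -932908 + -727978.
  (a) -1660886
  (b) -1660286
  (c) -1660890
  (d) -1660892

-932908 + -727978 = -1660886
a) -1660886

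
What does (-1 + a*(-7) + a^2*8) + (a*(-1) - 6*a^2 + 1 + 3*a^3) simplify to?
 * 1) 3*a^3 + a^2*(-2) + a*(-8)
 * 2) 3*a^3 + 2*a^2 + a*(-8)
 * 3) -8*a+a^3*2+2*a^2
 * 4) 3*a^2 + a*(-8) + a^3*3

Adding the polynomials and combining like terms:
(-1 + a*(-7) + a^2*8) + (a*(-1) - 6*a^2 + 1 + 3*a^3)
= 3*a^3 + 2*a^2 + a*(-8)
2) 3*a^3 + 2*a^2 + a*(-8)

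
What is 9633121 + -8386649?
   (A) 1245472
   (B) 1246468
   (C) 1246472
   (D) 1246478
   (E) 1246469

9633121 + -8386649 = 1246472
C) 1246472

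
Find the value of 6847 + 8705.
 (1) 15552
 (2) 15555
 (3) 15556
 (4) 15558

6847 + 8705 = 15552
1) 15552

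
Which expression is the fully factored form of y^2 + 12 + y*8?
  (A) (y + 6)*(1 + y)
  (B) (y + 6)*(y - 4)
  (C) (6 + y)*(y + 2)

We need to factor y^2 + 12 + y*8.
The factored form is (6 + y)*(y + 2).
C) (6 + y)*(y + 2)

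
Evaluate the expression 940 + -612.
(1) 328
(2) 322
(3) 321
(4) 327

940 + -612 = 328
1) 328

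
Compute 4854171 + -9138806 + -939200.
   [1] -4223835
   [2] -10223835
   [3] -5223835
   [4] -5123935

First: 4854171 + -9138806 = -4284635
Then: -4284635 + -939200 = -5223835
3) -5223835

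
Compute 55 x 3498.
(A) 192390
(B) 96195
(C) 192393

55 * 3498 = 192390
A) 192390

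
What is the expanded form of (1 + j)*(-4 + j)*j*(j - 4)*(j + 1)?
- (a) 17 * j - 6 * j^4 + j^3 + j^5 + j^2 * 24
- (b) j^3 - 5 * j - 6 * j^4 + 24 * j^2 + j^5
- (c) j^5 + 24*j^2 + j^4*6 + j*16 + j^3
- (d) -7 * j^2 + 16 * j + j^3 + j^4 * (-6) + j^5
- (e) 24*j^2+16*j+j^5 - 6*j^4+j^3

Expanding (1 + j)*(-4 + j)*j*(j - 4)*(j + 1):
= 24*j^2+16*j+j^5 - 6*j^4+j^3
e) 24*j^2+16*j+j^5 - 6*j^4+j^3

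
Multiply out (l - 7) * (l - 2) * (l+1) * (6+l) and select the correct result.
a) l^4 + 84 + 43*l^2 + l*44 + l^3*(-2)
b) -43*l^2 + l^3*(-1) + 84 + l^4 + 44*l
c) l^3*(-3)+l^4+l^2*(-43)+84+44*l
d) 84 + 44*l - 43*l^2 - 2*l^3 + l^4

Expanding (l - 7) * (l - 2) * (l+1) * (6+l):
= 84 + 44*l - 43*l^2 - 2*l^3 + l^4
d) 84 + 44*l - 43*l^2 - 2*l^3 + l^4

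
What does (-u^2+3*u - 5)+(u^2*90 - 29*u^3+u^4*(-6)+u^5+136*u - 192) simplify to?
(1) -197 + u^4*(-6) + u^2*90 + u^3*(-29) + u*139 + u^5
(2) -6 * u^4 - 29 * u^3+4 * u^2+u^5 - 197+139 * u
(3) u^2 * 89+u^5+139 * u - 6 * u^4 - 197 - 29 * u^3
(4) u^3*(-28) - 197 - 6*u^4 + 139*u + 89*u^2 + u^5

Adding the polynomials and combining like terms:
(-u^2 + 3*u - 5) + (u^2*90 - 29*u^3 + u^4*(-6) + u^5 + 136*u - 192)
= u^2 * 89+u^5+139 * u - 6 * u^4 - 197 - 29 * u^3
3) u^2 * 89+u^5+139 * u - 6 * u^4 - 197 - 29 * u^3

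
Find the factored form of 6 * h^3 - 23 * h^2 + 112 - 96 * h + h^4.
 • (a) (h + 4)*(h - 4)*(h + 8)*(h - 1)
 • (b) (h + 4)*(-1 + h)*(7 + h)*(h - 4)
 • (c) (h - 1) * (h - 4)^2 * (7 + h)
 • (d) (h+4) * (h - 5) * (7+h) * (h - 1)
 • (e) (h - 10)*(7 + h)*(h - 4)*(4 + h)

We need to factor 6 * h^3 - 23 * h^2 + 112 - 96 * h + h^4.
The factored form is (h + 4)*(-1 + h)*(7 + h)*(h - 4).
b) (h + 4)*(-1 + h)*(7 + h)*(h - 4)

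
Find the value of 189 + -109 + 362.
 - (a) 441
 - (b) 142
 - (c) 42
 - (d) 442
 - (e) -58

First: 189 + -109 = 80
Then: 80 + 362 = 442
d) 442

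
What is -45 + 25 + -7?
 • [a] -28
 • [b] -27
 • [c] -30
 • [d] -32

First: -45 + 25 = -20
Then: -20 + -7 = -27
b) -27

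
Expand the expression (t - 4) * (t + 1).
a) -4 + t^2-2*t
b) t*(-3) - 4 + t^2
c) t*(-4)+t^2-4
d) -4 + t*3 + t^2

Expanding (t - 4) * (t + 1):
= t*(-3) - 4 + t^2
b) t*(-3) - 4 + t^2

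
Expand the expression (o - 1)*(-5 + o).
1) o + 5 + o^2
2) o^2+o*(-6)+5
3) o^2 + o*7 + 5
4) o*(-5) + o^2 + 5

Expanding (o - 1)*(-5 + o):
= o^2+o*(-6)+5
2) o^2+o*(-6)+5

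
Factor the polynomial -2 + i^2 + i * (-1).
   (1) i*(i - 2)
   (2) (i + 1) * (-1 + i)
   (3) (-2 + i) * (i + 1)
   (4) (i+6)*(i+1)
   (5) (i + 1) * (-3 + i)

We need to factor -2 + i^2 + i * (-1).
The factored form is (-2 + i) * (i + 1).
3) (-2 + i) * (i + 1)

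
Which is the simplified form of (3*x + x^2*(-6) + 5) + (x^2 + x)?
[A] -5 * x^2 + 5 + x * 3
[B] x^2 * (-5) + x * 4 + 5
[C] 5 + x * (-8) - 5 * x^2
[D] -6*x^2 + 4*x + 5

Adding the polynomials and combining like terms:
(3*x + x^2*(-6) + 5) + (x^2 + x)
= x^2 * (-5) + x * 4 + 5
B) x^2 * (-5) + x * 4 + 5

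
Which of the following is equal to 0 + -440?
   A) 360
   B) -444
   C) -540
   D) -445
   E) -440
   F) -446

0 + -440 = -440
E) -440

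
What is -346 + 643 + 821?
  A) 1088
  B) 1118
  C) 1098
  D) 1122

First: -346 + 643 = 297
Then: 297 + 821 = 1118
B) 1118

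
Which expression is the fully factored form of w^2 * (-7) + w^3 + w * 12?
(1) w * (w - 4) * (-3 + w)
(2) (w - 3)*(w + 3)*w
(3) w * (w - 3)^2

We need to factor w^2 * (-7) + w^3 + w * 12.
The factored form is w * (w - 4) * (-3 + w).
1) w * (w - 4) * (-3 + w)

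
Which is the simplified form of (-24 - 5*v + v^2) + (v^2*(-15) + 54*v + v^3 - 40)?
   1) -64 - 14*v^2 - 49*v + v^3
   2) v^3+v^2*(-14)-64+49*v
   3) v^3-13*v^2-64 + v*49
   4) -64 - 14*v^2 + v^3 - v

Adding the polynomials and combining like terms:
(-24 - 5*v + v^2) + (v^2*(-15) + 54*v + v^3 - 40)
= v^3+v^2*(-14)-64+49*v
2) v^3+v^2*(-14)-64+49*v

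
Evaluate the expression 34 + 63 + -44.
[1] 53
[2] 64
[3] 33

First: 34 + 63 = 97
Then: 97 + -44 = 53
1) 53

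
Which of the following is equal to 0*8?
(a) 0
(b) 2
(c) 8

0 * 8 = 0
a) 0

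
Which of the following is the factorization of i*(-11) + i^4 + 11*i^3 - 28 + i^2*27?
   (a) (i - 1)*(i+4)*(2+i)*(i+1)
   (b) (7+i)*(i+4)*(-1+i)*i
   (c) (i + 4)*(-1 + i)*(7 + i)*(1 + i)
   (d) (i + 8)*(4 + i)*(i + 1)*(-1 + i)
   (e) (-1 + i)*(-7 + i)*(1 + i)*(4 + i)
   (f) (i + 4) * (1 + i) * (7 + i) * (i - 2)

We need to factor i*(-11) + i^4 + 11*i^3 - 28 + i^2*27.
The factored form is (i + 4)*(-1 + i)*(7 + i)*(1 + i).
c) (i + 4)*(-1 + i)*(7 + i)*(1 + i)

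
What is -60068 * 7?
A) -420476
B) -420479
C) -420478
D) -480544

-60068 * 7 = -420476
A) -420476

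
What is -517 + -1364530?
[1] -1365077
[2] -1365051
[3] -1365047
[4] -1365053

-517 + -1364530 = -1365047
3) -1365047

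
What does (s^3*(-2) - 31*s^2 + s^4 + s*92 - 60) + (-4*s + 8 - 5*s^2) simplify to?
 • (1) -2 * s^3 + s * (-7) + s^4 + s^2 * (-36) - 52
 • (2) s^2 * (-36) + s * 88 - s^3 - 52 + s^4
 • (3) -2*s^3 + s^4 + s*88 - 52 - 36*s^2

Adding the polynomials and combining like terms:
(s^3*(-2) - 31*s^2 + s^4 + s*92 - 60) + (-4*s + 8 - 5*s^2)
= -2*s^3 + s^4 + s*88 - 52 - 36*s^2
3) -2*s^3 + s^4 + s*88 - 52 - 36*s^2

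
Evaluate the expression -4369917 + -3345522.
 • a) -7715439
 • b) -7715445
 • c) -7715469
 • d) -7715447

-4369917 + -3345522 = -7715439
a) -7715439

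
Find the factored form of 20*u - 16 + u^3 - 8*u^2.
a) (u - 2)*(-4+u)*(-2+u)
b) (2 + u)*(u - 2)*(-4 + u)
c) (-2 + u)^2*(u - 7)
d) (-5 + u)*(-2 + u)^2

We need to factor 20*u - 16 + u^3 - 8*u^2.
The factored form is (u - 2)*(-4+u)*(-2+u).
a) (u - 2)*(-4+u)*(-2+u)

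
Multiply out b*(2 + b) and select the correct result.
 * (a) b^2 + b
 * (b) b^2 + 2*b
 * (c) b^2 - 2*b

Expanding b*(2 + b):
= b^2 + 2*b
b) b^2 + 2*b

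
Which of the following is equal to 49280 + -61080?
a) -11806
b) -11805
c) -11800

49280 + -61080 = -11800
c) -11800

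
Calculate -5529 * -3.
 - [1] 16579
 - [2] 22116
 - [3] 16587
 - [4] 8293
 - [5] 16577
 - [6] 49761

-5529 * -3 = 16587
3) 16587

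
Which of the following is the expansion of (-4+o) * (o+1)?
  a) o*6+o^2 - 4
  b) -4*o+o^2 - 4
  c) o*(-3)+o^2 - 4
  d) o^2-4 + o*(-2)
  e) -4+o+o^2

Expanding (-4+o) * (o+1):
= o*(-3)+o^2 - 4
c) o*(-3)+o^2 - 4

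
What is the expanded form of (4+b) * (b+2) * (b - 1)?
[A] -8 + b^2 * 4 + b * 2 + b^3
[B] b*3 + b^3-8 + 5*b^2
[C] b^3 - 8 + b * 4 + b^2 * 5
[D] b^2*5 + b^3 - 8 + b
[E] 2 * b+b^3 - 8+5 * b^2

Expanding (4+b) * (b+2) * (b - 1):
= 2 * b+b^3 - 8+5 * b^2
E) 2 * b+b^3 - 8+5 * b^2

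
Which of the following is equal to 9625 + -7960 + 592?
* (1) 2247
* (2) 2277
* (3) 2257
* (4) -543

First: 9625 + -7960 = 1665
Then: 1665 + 592 = 2257
3) 2257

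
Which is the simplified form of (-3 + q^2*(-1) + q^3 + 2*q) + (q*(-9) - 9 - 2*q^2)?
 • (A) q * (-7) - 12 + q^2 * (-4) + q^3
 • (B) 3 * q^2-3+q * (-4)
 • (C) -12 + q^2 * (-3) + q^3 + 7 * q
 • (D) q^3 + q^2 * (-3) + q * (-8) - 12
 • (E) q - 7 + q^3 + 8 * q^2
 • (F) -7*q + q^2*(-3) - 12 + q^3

Adding the polynomials and combining like terms:
(-3 + q^2*(-1) + q^3 + 2*q) + (q*(-9) - 9 - 2*q^2)
= -7*q + q^2*(-3) - 12 + q^3
F) -7*q + q^2*(-3) - 12 + q^3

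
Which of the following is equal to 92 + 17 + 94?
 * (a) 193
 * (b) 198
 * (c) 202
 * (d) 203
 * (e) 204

First: 92 + 17 = 109
Then: 109 + 94 = 203
d) 203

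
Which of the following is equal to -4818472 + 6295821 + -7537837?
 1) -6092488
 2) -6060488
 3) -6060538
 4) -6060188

First: -4818472 + 6295821 = 1477349
Then: 1477349 + -7537837 = -6060488
2) -6060488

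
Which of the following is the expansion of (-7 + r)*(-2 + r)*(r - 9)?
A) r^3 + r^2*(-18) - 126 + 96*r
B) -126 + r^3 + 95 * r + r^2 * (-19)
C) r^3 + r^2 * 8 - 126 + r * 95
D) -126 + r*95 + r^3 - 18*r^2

Expanding (-7 + r)*(-2 + r)*(r - 9):
= -126 + r*95 + r^3 - 18*r^2
D) -126 + r*95 + r^3 - 18*r^2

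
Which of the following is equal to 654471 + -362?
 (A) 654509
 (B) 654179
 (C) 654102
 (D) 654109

654471 + -362 = 654109
D) 654109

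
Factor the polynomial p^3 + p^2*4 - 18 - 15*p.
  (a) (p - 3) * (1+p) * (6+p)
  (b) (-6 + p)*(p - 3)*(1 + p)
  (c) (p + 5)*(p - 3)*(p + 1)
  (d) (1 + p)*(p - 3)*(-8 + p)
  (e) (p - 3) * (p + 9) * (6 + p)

We need to factor p^3 + p^2*4 - 18 - 15*p.
The factored form is (p - 3) * (1+p) * (6+p).
a) (p - 3) * (1+p) * (6+p)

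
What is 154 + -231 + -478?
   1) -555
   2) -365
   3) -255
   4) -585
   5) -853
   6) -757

First: 154 + -231 = -77
Then: -77 + -478 = -555
1) -555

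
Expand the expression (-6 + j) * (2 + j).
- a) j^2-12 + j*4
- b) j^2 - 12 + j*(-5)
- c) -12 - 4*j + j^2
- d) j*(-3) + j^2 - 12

Expanding (-6 + j) * (2 + j):
= -12 - 4*j + j^2
c) -12 - 4*j + j^2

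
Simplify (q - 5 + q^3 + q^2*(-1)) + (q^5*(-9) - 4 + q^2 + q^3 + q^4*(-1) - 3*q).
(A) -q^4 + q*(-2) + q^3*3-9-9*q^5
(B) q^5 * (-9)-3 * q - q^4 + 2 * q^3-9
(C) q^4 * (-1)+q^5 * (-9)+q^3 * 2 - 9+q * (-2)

Adding the polynomials and combining like terms:
(q - 5 + q^3 + q^2*(-1)) + (q^5*(-9) - 4 + q^2 + q^3 + q^4*(-1) - 3*q)
= q^4 * (-1)+q^5 * (-9)+q^3 * 2 - 9+q * (-2)
C) q^4 * (-1)+q^5 * (-9)+q^3 * 2 - 9+q * (-2)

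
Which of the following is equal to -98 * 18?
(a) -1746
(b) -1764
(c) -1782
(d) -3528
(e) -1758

-98 * 18 = -1764
b) -1764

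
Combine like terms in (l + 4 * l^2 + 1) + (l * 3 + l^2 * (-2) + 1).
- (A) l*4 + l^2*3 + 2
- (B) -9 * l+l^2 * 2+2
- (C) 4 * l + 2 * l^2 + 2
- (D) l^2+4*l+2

Adding the polynomials and combining like terms:
(l + 4*l^2 + 1) + (l*3 + l^2*(-2) + 1)
= 4 * l + 2 * l^2 + 2
C) 4 * l + 2 * l^2 + 2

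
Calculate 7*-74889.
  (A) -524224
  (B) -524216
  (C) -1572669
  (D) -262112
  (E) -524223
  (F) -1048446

7 * -74889 = -524223
E) -524223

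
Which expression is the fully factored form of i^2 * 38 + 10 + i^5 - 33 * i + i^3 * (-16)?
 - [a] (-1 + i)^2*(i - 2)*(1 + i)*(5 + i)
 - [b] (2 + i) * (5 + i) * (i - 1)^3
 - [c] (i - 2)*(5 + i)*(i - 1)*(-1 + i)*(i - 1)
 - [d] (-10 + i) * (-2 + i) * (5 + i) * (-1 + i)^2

We need to factor i^2 * 38 + 10 + i^5 - 33 * i + i^3 * (-16).
The factored form is (i - 2)*(5 + i)*(i - 1)*(-1 + i)*(i - 1).
c) (i - 2)*(5 + i)*(i - 1)*(-1 + i)*(i - 1)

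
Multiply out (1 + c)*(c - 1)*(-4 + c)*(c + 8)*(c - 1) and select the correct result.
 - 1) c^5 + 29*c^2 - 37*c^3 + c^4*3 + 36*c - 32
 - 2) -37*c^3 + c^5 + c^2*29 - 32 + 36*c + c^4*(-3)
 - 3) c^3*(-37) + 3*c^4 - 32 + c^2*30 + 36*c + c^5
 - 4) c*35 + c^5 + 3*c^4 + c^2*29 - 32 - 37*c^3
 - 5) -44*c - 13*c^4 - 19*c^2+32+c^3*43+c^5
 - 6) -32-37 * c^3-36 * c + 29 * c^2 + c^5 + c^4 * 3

Expanding (1 + c)*(c - 1)*(-4 + c)*(c + 8)*(c - 1):
= c^5 + 29*c^2 - 37*c^3 + c^4*3 + 36*c - 32
1) c^5 + 29*c^2 - 37*c^3 + c^4*3 + 36*c - 32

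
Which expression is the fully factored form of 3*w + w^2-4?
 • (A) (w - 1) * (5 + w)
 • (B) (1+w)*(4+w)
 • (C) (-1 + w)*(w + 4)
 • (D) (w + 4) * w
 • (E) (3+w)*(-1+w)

We need to factor 3*w + w^2-4.
The factored form is (-1 + w)*(w + 4).
C) (-1 + w)*(w + 4)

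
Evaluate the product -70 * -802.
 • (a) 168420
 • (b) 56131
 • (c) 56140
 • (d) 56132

-70 * -802 = 56140
c) 56140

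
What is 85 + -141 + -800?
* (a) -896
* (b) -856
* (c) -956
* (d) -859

First: 85 + -141 = -56
Then: -56 + -800 = -856
b) -856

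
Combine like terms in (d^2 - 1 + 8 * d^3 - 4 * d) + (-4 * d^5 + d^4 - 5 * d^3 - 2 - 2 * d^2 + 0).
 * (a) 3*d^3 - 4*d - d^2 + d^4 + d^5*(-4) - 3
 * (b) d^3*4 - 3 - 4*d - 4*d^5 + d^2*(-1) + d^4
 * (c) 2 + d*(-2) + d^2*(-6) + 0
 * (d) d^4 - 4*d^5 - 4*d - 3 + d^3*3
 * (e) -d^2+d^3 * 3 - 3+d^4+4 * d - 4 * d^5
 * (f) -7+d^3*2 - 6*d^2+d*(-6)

Adding the polynomials and combining like terms:
(d^2 - 1 + 8*d^3 - 4*d) + (-4*d^5 + d^4 - 5*d^3 - 2 - 2*d^2 + 0)
= 3*d^3 - 4*d - d^2 + d^4 + d^5*(-4) - 3
a) 3*d^3 - 4*d - d^2 + d^4 + d^5*(-4) - 3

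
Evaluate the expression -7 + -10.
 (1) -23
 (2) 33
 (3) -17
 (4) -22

-7 + -10 = -17
3) -17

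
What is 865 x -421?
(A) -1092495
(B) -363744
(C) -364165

865 * -421 = -364165
C) -364165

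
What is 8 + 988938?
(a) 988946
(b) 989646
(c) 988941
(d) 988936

8 + 988938 = 988946
a) 988946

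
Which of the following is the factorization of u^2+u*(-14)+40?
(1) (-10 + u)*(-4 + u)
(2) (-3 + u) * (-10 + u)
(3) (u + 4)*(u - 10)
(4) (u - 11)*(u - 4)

We need to factor u^2+u*(-14)+40.
The factored form is (-10 + u)*(-4 + u).
1) (-10 + u)*(-4 + u)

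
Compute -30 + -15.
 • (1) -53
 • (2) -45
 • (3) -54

-30 + -15 = -45
2) -45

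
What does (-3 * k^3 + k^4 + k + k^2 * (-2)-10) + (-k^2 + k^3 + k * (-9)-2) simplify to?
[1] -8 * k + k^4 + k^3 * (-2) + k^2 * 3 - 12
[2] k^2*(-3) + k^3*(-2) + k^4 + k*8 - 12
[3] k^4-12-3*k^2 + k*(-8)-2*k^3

Adding the polynomials and combining like terms:
(-3*k^3 + k^4 + k + k^2*(-2) - 10) + (-k^2 + k^3 + k*(-9) - 2)
= k^4-12-3*k^2 + k*(-8)-2*k^3
3) k^4-12-3*k^2 + k*(-8)-2*k^3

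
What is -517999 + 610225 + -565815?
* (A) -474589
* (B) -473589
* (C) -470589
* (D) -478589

First: -517999 + 610225 = 92226
Then: 92226 + -565815 = -473589
B) -473589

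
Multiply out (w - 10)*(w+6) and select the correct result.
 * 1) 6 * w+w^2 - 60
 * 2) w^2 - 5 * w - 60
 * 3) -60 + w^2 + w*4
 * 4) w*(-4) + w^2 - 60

Expanding (w - 10)*(w+6):
= w*(-4) + w^2 - 60
4) w*(-4) + w^2 - 60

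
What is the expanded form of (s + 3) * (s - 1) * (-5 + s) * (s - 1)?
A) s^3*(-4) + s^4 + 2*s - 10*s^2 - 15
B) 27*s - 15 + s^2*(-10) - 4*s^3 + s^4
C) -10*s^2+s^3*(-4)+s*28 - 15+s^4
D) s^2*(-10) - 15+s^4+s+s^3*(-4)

Expanding (s + 3) * (s - 1) * (-5 + s) * (s - 1):
= -10*s^2+s^3*(-4)+s*28 - 15+s^4
C) -10*s^2+s^3*(-4)+s*28 - 15+s^4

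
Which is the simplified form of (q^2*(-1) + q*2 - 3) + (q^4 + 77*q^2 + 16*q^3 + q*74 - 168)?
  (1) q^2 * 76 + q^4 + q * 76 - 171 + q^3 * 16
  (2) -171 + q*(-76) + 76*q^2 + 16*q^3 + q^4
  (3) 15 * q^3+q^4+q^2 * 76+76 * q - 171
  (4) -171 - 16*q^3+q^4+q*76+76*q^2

Adding the polynomials and combining like terms:
(q^2*(-1) + q*2 - 3) + (q^4 + 77*q^2 + 16*q^3 + q*74 - 168)
= q^2 * 76 + q^4 + q * 76 - 171 + q^3 * 16
1) q^2 * 76 + q^4 + q * 76 - 171 + q^3 * 16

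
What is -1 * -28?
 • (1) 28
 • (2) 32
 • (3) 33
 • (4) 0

-1 * -28 = 28
1) 28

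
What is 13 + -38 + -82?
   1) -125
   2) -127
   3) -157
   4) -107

First: 13 + -38 = -25
Then: -25 + -82 = -107
4) -107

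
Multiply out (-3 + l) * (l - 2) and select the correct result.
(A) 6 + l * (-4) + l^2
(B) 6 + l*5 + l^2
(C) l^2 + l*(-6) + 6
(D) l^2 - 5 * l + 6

Expanding (-3 + l) * (l - 2):
= l^2 - 5 * l + 6
D) l^2 - 5 * l + 6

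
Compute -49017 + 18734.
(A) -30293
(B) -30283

-49017 + 18734 = -30283
B) -30283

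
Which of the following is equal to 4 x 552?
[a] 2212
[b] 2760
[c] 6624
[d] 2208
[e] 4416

4 * 552 = 2208
d) 2208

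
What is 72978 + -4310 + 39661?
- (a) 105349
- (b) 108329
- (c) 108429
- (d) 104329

First: 72978 + -4310 = 68668
Then: 68668 + 39661 = 108329
b) 108329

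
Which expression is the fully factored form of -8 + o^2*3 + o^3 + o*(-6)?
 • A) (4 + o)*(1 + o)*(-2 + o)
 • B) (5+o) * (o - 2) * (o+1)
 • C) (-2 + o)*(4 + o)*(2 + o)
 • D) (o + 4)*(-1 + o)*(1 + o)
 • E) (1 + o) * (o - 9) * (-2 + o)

We need to factor -8 + o^2*3 + o^3 + o*(-6).
The factored form is (4 + o)*(1 + o)*(-2 + o).
A) (4 + o)*(1 + o)*(-2 + o)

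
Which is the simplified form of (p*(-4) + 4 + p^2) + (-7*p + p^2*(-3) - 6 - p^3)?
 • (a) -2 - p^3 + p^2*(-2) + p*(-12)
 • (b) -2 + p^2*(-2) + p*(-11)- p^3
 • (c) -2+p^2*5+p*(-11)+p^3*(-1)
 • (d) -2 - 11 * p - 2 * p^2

Adding the polynomials and combining like terms:
(p*(-4) + 4 + p^2) + (-7*p + p^2*(-3) - 6 - p^3)
= -2 + p^2*(-2) + p*(-11)- p^3
b) -2 + p^2*(-2) + p*(-11)- p^3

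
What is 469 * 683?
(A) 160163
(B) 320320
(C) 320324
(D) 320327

469 * 683 = 320327
D) 320327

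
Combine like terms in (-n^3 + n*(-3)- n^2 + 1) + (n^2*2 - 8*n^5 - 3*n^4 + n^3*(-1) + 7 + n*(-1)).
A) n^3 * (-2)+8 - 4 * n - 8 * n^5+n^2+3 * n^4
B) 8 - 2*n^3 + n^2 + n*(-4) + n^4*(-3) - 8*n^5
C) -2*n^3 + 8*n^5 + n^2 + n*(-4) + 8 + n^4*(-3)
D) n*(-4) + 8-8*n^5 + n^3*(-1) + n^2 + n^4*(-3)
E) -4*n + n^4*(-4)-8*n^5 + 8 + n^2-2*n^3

Adding the polynomials and combining like terms:
(-n^3 + n*(-3) - n^2 + 1) + (n^2*2 - 8*n^5 - 3*n^4 + n^3*(-1) + 7 + n*(-1))
= 8 - 2*n^3 + n^2 + n*(-4) + n^4*(-3) - 8*n^5
B) 8 - 2*n^3 + n^2 + n*(-4) + n^4*(-3) - 8*n^5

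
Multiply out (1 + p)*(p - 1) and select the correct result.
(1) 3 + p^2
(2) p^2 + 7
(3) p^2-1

Expanding (1 + p)*(p - 1):
= p^2-1
3) p^2-1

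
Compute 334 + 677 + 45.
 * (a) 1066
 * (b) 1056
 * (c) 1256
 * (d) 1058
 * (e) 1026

First: 334 + 677 = 1011
Then: 1011 + 45 = 1056
b) 1056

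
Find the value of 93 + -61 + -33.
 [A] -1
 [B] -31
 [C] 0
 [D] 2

First: 93 + -61 = 32
Then: 32 + -33 = -1
A) -1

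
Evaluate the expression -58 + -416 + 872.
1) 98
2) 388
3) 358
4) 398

First: -58 + -416 = -474
Then: -474 + 872 = 398
4) 398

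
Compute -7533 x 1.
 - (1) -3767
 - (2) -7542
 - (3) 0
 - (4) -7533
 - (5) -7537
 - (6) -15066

-7533 * 1 = -7533
4) -7533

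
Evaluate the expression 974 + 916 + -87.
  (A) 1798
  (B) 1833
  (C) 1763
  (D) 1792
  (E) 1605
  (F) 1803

First: 974 + 916 = 1890
Then: 1890 + -87 = 1803
F) 1803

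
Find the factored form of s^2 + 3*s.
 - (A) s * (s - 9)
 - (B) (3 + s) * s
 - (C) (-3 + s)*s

We need to factor s^2 + 3*s.
The factored form is (3 + s) * s.
B) (3 + s) * s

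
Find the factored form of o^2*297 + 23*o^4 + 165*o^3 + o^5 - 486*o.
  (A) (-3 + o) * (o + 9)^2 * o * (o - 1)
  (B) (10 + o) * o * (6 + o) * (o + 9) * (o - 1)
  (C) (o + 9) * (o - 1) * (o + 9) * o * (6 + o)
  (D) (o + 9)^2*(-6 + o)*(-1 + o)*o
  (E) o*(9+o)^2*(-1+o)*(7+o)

We need to factor o^2*297 + 23*o^4 + 165*o^3 + o^5 - 486*o.
The factored form is (o + 9) * (o - 1) * (o + 9) * o * (6 + o).
C) (o + 9) * (o - 1) * (o + 9) * o * (6 + o)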